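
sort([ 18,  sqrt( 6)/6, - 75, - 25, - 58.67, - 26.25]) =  [ - 75, - 58.67, - 26.25, - 25, sqrt(6)/6,18]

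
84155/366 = 229 + 341/366 = 229.93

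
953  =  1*953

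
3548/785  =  4 + 408/785 = 4.52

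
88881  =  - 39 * ( - 2279)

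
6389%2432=1525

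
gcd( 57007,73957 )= 1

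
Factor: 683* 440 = 2^3 * 5^1 * 11^1*683^1=300520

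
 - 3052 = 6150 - 9202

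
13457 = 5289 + 8168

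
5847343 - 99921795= - 94074452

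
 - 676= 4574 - 5250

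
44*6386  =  280984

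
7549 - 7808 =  - 259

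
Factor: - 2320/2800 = -29/35  =  -5^( - 1)*7^(-1)*29^1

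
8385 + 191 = 8576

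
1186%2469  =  1186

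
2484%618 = 12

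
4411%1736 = 939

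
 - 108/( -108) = 1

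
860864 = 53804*16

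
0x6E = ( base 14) 7c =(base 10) 110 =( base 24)4E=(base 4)1232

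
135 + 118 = 253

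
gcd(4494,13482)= 4494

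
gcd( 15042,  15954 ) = 6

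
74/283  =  74/283   =  0.26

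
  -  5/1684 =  - 1 + 1679/1684 = - 0.00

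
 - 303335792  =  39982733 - 343318525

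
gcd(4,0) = 4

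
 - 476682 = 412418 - 889100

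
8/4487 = 8/4487 =0.00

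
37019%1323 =1298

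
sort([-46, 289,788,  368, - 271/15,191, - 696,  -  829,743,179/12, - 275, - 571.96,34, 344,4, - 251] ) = [ -829,-696, - 571.96, - 275,-251,-46 , - 271/15,4,179/12,34,  191,289,344,368, 743,788] 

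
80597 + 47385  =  127982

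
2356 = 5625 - 3269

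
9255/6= 3085/2= 1542.50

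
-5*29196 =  - 145980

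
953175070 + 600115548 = 1553290618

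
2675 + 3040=5715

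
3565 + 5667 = 9232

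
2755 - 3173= - 418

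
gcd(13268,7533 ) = 31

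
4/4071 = 4/4071 = 0.00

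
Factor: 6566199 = 3^1*17^1*128749^1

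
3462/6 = 577 = 577.00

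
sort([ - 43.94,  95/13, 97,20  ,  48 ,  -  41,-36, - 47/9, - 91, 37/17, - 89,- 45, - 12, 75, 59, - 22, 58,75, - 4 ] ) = [ - 91, - 89, - 45,-43.94, - 41 , - 36, - 22,  -  12,- 47/9, - 4, 37/17, 95/13, 20,48,58, 59  ,  75, 75, 97 ] 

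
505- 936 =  -431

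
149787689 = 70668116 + 79119573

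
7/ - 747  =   - 1 + 740/747 = - 0.01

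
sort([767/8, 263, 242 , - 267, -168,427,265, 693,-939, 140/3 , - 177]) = [  -  939,-267, - 177 ,-168,140/3,767/8,242,263, 265, 427, 693] 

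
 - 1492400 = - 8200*182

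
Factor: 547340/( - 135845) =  - 109468/27169= - 2^2*101^( - 1 )*269^( - 1 )*27367^1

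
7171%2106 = 853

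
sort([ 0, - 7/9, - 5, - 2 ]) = [ - 5, - 2,-7/9,0]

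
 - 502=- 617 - -115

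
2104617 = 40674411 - 38569794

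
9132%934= 726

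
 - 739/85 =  - 739/85 = - 8.69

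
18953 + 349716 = 368669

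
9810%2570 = 2100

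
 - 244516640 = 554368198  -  798884838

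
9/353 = 9/353 = 0.03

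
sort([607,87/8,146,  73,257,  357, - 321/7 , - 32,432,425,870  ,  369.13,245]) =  [ - 321/7,  -  32,  87/8 , 73,146,245,257,357, 369.13,425, 432,607,870]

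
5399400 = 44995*120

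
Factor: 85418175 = 3^1*5^2*31^1 * 36739^1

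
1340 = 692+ 648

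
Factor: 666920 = 2^3*5^1*16673^1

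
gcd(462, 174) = 6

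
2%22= 2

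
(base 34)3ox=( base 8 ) 10335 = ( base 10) 4317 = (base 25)6MH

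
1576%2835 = 1576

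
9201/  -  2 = -4601+1/2 = - 4600.50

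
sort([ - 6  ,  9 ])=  [  -  6, 9 ] 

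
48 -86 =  - 38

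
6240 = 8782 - 2542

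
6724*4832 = 32490368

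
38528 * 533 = 20535424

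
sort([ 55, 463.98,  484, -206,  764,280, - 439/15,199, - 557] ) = [ - 557 ,  -  206, - 439/15,55,  199,280, 463.98,484, 764 ]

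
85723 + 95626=181349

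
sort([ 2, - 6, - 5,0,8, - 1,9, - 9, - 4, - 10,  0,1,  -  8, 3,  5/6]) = [- 10, - 9, - 8, - 6, - 5,-4, - 1,0, 0, 5/6, 1, 2 , 3, 8  ,  9 ] 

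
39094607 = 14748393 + 24346214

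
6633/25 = 265 + 8/25=   265.32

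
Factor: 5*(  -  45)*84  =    -  18900  =  - 2^2 * 3^3*5^2*7^1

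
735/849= 245/283 = 0.87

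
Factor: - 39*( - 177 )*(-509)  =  -3^2*13^1*59^1*509^1= - 3513627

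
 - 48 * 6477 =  - 310896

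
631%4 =3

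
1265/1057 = 1+208/1057 = 1.20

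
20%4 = 0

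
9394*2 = 18788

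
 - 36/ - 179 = 36/179 = 0.20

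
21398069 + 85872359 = 107270428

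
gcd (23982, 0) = 23982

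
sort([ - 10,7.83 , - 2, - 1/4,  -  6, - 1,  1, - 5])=[ - 10,-6, - 5, - 2, -1,-1/4 , 1, 7.83] 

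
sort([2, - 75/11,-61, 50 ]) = [- 61,  -  75/11, 2 , 50] 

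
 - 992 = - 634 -358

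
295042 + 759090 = 1054132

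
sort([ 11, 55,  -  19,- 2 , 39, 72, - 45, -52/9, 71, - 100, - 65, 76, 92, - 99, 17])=[ - 100,-99,  -  65,-45, - 19, - 52/9, - 2,11 , 17, 39,55, 71,72, 76, 92]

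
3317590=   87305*38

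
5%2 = 1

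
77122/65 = 1186 + 32/65 = 1186.49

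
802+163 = 965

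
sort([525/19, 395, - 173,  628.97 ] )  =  [ - 173, 525/19, 395,628.97 ]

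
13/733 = 13/733 = 0.02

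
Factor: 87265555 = 5^1*13^1 *1342547^1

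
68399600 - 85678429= - 17278829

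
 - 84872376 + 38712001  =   - 46160375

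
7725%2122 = 1359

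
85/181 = 85/181 = 0.47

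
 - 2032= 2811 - 4843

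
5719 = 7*817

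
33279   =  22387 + 10892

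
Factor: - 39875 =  - 5^3*11^1*29^1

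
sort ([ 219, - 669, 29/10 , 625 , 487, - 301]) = [-669, - 301,29/10,219, 487 , 625 ]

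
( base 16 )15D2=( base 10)5586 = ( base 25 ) 8NB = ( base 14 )2070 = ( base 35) 4JL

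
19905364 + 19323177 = 39228541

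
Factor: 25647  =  3^1*83^1 * 103^1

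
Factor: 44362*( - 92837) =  - 2^1*17^1*41^1 * 43^1*127^1 * 541^1 = - 4118434994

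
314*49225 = 15456650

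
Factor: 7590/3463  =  2^1*3^1 * 5^1* 11^1*  23^1*3463^ ( - 1 ) 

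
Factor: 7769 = 17^1 * 457^1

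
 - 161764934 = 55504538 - 217269472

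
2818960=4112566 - 1293606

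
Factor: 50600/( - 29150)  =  - 2^2*23^1 * 53^( - 1)= -92/53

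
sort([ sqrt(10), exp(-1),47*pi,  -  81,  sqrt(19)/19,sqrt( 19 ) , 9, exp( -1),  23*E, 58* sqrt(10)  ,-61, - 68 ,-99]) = [-99, - 81 , - 68, - 61,sqrt(19 )/19,  exp(-1),exp(- 1),sqrt( 10),sqrt(19 ) , 9,  23*E,47*pi,58 * sqrt(10 )]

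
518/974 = 259/487 = 0.53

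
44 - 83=-39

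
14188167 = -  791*( - 17937) 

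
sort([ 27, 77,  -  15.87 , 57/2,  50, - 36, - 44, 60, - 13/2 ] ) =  [ - 44, -36 , - 15.87,  -  13/2,27,57/2 , 50, 60 , 77]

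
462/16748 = 231/8374 = 0.03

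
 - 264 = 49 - 313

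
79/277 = 79/277 = 0.29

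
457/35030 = 457/35030 = 0.01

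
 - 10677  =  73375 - 84052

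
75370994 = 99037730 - 23666736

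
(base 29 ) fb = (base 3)121112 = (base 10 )446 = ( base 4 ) 12332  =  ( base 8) 676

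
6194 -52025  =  -45831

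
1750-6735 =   -  4985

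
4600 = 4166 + 434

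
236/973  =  236/973 = 0.24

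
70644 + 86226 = 156870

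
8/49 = 8/49 =0.16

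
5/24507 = 5/24507  =  0.00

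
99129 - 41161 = 57968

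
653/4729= 653/4729=0.14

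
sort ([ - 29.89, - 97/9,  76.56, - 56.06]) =[ - 56.06, - 29.89,-97/9 , 76.56 ]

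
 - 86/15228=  - 1 + 7571/7614=- 0.01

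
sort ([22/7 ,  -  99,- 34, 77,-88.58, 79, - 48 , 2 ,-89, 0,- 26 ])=[ - 99, - 89, - 88.58,  -  48, - 34,-26, 0,2, 22/7, 77, 79 ]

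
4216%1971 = 274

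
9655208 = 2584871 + 7070337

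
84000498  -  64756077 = 19244421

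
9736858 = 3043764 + 6693094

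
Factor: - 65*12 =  - 780= - 2^2*3^1*5^1*13^1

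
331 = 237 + 94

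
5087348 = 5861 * 868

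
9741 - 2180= 7561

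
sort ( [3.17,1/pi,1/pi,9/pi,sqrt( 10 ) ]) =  [ 1/pi , 1/pi, 9/pi,sqrt(10), 3.17]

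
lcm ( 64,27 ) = 1728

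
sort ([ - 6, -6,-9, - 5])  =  [-9, - 6, - 6, - 5]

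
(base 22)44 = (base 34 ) 2o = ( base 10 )92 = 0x5C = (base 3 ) 10102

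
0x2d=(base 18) 29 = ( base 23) 1M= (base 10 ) 45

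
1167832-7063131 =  - 5895299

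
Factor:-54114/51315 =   -  2^1*5^(  -  1)*11^ ( - 1)*29^1 = - 58/55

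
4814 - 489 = 4325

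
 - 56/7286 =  - 28/3643=- 0.01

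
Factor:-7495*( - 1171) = 8776645 = 5^1*1171^1 * 1499^1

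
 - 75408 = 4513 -79921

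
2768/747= 2768/747 = 3.71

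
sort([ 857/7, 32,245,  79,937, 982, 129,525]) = [ 32, 79,857/7,129,245,525,937,982]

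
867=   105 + 762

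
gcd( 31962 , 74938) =2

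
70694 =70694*1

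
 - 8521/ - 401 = 8521/401 = 21.25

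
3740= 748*5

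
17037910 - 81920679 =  - 64882769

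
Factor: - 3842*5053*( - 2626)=50980181876 = 2^2 *13^1*  17^1*31^1 * 101^1*113^1*163^1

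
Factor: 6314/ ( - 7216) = -2^( - 3)*7^1 = -  7/8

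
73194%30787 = 11620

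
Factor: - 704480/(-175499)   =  2^5*5^1*7^1*17^1*37^1*175499^(-1 ) 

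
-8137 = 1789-9926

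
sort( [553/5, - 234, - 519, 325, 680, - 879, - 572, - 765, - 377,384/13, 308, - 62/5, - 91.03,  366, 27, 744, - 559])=[ - 879, - 765, - 572, - 559, - 519, - 377, - 234, - 91.03, - 62/5, 27, 384/13,  553/5, 308, 325, 366, 680, 744]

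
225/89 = 2+47/89= 2.53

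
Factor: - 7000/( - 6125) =2^3*7^( - 1)=8/7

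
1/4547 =1/4547 =0.00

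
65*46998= 3054870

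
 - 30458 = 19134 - 49592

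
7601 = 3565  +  4036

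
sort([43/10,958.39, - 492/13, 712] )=[ - 492/13,43/10,712, 958.39] 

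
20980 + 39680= 60660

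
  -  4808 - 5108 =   -  9916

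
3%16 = 3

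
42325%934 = 295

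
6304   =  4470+1834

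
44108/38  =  1160+ 14/19 = 1160.74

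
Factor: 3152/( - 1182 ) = - 8/3=-2^3 * 3^(  -  1)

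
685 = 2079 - 1394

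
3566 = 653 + 2913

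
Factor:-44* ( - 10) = 2^3*5^1 * 11^1 = 440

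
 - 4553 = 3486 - 8039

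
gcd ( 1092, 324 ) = 12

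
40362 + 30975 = 71337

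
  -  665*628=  - 417620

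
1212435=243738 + 968697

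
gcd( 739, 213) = 1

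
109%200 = 109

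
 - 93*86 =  - 7998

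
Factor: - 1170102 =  - 2^1 * 3^1 *23^1*61^1*139^1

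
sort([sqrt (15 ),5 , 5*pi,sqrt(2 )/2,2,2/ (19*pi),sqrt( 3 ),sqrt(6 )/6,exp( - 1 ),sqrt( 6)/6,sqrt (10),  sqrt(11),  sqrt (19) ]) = [2/( 19*pi),  exp( - 1),sqrt ( 6 ) /6,sqrt(6)/6,  sqrt (2 ) /2, sqrt( 3),2,sqrt(10 ),  sqrt( 11),sqrt( 15) , sqrt( 19 ),  5, 5*pi] 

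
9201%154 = 115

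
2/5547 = 2/5547 = 0.00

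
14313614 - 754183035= - 739869421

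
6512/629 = 176/17 =10.35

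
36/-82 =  - 18/41 = - 0.44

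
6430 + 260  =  6690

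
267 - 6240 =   -  5973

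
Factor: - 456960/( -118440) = 544/141  =  2^5*3^ ( - 1) *17^1*47^(-1 ) 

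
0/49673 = 0  =  0.00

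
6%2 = 0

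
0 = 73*0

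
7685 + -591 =7094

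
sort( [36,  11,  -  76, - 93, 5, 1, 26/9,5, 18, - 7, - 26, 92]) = [ - 93, - 76, - 26, - 7, 1, 26/9, 5,5,11,18,36,92]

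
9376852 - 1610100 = 7766752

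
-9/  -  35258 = 9/35258 = 0.00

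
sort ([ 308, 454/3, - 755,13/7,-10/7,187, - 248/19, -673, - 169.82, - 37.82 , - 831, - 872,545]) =[ -872 , - 831 , - 755 ,-673, - 169.82, - 37.82 , - 248/19, - 10/7, 13/7,454/3, 187,308 , 545]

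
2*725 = 1450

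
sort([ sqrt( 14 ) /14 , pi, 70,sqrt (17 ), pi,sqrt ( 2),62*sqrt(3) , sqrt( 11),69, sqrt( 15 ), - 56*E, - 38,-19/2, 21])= [ - 56*E, - 38 ,-19/2, sqrt (14)/14, sqrt( 2 ), pi,pi,  sqrt(11 ),  sqrt(15), sqrt( 17 ),21,69, 70, 62*sqrt( 3)]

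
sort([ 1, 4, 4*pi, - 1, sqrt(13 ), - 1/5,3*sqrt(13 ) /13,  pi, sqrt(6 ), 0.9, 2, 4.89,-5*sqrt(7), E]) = [-5*sqrt(7), - 1, - 1/5,3*sqrt(13 )/13,0.9,1, 2 , sqrt (6), E,pi,sqrt(13), 4,4.89, 4*pi]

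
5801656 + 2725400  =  8527056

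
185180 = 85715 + 99465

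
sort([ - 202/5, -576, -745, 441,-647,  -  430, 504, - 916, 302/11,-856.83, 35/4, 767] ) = [-916, - 856.83, - 745,-647, -576, - 430 , - 202/5,35/4,302/11, 441, 504, 767]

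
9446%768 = 230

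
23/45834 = 23/45834 = 0.00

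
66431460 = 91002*730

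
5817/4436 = 5817/4436 = 1.31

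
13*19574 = 254462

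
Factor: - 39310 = -2^1 * 5^1*3931^1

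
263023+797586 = 1060609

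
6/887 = 6/887=0.01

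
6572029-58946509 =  - 52374480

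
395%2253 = 395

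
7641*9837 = 75164517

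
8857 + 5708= 14565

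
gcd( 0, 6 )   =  6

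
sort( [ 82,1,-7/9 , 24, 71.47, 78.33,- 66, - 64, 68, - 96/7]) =[-66,-64, - 96/7, - 7/9,1,24, 68,  71.47, 78.33 , 82]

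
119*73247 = 8716393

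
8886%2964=2958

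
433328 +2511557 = 2944885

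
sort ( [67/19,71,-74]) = [ - 74,67/19, 71 ] 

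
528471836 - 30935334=497536502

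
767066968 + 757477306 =1524544274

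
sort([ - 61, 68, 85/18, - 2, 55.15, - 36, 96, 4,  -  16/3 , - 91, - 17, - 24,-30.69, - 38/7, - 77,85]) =[ - 91, - 77, - 61, - 36,- 30.69, - 24, - 17 , - 38/7 ,  -  16/3, - 2 , 4, 85/18,55.15, 68, 85, 96 ]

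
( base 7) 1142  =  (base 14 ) 222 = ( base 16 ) 1a6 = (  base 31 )DJ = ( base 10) 422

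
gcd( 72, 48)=24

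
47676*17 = 810492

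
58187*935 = 54404845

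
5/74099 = 5/74099 = 0.00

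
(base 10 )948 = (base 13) 57C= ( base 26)1AC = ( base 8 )1664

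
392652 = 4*98163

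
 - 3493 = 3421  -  6914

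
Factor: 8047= 13^1*619^1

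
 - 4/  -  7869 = 4/7869 = 0.00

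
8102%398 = 142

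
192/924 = 16/77= 0.21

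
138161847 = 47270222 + 90891625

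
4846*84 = 407064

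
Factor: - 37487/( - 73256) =2^( - 3 )*19^1*1973^1*9157^ (-1) 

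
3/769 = 3/769 = 0.00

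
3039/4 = 759 + 3/4 = 759.75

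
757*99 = 74943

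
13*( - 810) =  - 10530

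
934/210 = 4 + 47/105 = 4.45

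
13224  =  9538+3686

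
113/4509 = 113/4509 = 0.03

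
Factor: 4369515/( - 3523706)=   -  2^( - 1 )*3^1*5^1*37^1 *7873^1*1761853^( - 1) 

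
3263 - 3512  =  -249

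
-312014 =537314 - 849328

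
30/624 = 5/104= 0.05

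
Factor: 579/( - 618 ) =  - 2^( - 1)*103^( - 1) *193^1 =- 193/206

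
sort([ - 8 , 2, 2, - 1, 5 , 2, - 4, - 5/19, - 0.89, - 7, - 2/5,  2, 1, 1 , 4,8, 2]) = [ - 8, - 7, - 4,-1,-0.89 , - 2/5, - 5/19, 1, 1,2, 2, 2, 2, 2, 4, 5, 8]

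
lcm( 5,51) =255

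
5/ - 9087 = - 5/9087= - 0.00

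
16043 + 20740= 36783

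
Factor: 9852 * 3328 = 2^10*3^1*13^1*821^1 = 32787456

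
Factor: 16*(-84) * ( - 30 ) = 40320 = 2^7*3^2*5^1  *  7^1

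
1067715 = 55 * 19413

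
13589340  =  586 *23190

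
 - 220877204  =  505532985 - 726410189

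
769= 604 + 165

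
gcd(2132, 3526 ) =82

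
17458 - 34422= -16964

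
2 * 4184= 8368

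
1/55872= 1/55872= 0.00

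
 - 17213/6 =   -  2869 + 1/6 = - 2868.83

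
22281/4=5570 + 1/4 = 5570.25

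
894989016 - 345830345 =549158671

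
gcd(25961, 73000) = 1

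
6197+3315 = 9512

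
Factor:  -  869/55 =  - 5^( - 1)*79^1 = - 79/5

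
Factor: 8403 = 3^1*2801^1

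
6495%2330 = 1835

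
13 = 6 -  - 7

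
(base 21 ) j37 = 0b10000100000001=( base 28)ALL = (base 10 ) 8449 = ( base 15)2784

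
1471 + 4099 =5570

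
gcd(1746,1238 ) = 2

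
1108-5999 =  - 4891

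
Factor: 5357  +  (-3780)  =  19^1*83^1 =1577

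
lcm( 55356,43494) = 608916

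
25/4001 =25/4001 = 0.01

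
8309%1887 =761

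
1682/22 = 76 + 5/11 = 76.45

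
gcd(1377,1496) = 17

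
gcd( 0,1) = 1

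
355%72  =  67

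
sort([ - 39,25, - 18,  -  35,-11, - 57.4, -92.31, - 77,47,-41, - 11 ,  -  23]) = [-92.31,-77,- 57.4, -41, - 39, -35,-23,-18,  -  11,-11,25,47 ] 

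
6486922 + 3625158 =10112080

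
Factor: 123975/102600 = 2^( - 3 )*3^ (  -  1)*29^1 = 29/24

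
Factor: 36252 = 2^2*3^2*19^1*53^1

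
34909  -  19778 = 15131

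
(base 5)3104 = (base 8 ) 624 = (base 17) 16d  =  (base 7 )1115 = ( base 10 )404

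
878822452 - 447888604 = 430933848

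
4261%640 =421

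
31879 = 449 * 71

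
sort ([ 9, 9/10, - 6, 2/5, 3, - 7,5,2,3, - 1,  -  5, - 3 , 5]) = [ - 7, - 6, - 5, - 3, - 1,2/5,9/10, 2, 3, 3,5 , 5, 9]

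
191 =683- 492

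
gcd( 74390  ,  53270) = 10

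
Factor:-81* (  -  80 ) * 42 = 272160 = 2^5 * 3^5*5^1*7^1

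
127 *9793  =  1243711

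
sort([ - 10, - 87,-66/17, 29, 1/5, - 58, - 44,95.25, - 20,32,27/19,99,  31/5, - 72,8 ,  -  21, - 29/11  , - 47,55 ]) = [ - 87, - 72, - 58, - 47,- 44, - 21, - 20, - 10 , - 66/17, - 29/11,1/5,27/19 , 31/5,8,29,32,55, 95.25 , 99]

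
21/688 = 21/688 = 0.03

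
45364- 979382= -934018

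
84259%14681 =10854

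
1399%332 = 71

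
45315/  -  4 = -45315/4 = - 11328.75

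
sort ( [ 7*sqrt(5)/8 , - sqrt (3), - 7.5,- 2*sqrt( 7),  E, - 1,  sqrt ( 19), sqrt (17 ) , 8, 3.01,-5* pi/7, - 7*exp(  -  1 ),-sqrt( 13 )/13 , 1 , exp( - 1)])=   [-7.5,-2 * sqrt(7), -7 * exp(-1)  , - 5*pi/7,-sqrt(3), - 1,-sqrt(13) /13 , exp(-1) , 1, 7*sqrt(5)/8, E, 3.01,sqrt (17),sqrt ( 19), 8] 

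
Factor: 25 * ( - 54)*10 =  - 2^2*3^3* 5^3 =- 13500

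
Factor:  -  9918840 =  - 2^3*3^1*5^1*82657^1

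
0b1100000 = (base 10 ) 96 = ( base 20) 4G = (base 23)44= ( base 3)10120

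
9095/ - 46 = -198 + 13/46 = -197.72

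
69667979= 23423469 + 46244510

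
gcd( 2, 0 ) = 2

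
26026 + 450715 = 476741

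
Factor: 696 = 2^3*3^1*29^1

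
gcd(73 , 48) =1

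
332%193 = 139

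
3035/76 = 3035/76 = 39.93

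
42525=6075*7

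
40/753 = 40/753 = 0.05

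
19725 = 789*25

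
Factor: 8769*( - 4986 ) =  - 2^1*3^3*37^1*79^1* 277^1 = - 43722234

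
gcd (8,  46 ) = 2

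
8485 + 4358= 12843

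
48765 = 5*9753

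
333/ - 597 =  - 1 + 88/199 = - 0.56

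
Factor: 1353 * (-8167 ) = -11049951=-  3^1*11^1 *41^1*8167^1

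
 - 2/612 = - 1/306= - 0.00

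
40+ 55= 95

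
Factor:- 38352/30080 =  - 2^ ( - 3) * 3^1 * 5^( - 1)*17^1 = - 51/40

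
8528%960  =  848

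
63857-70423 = -6566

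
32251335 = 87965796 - 55714461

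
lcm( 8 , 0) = 0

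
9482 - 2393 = 7089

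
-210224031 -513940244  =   - 724164275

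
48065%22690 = 2685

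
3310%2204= 1106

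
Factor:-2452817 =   -  2452817^1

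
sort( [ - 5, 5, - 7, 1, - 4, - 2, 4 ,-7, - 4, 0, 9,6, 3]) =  [ - 7,-7  ,-5, -4, - 4, - 2,0, 1, 3, 4,5,6, 9]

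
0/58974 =0 =0.00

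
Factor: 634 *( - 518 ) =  - 328412 = - 2^2 * 7^1*37^1*317^1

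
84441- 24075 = 60366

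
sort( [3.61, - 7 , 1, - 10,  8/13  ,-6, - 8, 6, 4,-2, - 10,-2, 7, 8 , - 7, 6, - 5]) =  [ - 10 , - 10, - 8,-7,-7, - 6, - 5, - 2, - 2, 8/13, 1, 3.61, 4, 6, 6, 7, 8 ] 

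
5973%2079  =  1815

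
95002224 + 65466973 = 160469197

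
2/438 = 1/219 = 0.00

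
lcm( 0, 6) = 0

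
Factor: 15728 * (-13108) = -2^6*29^1*113^1*983^1 = - 206162624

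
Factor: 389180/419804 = 5^1*7^(- 1 )*47^ ( - 1 ) * 61^1 = 305/329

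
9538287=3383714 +6154573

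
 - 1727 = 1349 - 3076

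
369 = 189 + 180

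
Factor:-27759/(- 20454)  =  19/14 = 2^( - 1)*7^( - 1)*19^1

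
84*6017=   505428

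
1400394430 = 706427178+693967252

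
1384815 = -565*( - 2451 )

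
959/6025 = 959/6025 = 0.16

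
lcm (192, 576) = 576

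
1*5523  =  5523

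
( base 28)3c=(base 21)4C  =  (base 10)96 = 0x60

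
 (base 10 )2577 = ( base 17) 8FA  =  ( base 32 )2GH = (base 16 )a11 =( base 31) 2L4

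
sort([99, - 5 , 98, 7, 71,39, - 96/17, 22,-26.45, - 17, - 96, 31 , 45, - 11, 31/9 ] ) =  [ - 96,  -  26.45, - 17, - 11, - 96/17,- 5, 31/9, 7,22, 31,39,45,71 , 98,99 ] 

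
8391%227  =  219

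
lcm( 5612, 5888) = 359168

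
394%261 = 133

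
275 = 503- 228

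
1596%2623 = 1596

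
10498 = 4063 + 6435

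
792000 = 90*8800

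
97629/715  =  136+389/715 = 136.54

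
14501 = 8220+6281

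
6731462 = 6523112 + 208350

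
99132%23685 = 4392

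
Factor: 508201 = 593^1 *857^1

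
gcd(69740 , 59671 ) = 1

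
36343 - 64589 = - 28246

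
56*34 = 1904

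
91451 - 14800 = 76651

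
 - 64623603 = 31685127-96308730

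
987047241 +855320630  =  1842367871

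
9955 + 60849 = 70804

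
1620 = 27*60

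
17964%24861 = 17964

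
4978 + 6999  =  11977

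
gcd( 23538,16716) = 6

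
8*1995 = 15960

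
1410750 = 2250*627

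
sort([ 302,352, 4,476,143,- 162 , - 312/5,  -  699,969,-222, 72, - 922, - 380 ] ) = [ - 922 , - 699 , - 380, - 222,-162, - 312/5, 4,72,143, 302, 352,476,  969 ] 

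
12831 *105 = 1347255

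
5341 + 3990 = 9331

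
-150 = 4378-4528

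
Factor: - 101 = -101^1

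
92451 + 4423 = 96874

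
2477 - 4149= - 1672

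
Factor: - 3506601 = -3^1* 7^1*37^1*4513^1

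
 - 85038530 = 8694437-93732967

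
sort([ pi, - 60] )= [ - 60, pi]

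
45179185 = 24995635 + 20183550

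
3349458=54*62027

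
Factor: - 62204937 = - 3^1*431^1*48109^1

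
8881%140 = 61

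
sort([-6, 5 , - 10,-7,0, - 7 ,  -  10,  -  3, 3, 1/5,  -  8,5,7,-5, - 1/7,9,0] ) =[-10, - 10,  -  8, - 7,  -  7, - 6 , - 5,  -  3,  -  1/7 , 0,0, 1/5,3,5,5, 7, 9 ] 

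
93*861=80073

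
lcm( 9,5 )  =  45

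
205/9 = 205/9  =  22.78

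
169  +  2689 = 2858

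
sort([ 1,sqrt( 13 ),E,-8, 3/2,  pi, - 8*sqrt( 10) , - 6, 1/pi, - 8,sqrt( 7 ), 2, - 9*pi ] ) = [ - 9*pi, - 8 * sqrt(10 ), - 8, - 8, - 6,  1/pi, 1, 3/2 , 2, sqrt( 7 ), E,pi, sqrt(13 ) ] 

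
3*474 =1422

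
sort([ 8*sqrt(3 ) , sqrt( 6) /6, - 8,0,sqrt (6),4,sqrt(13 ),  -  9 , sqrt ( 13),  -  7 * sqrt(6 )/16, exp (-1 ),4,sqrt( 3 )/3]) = [  -  9, - 8, - 7*sqrt(6) /16,0,exp (- 1), sqrt( 6 )/6,sqrt( 3) /3,sqrt( 6 ), sqrt( 13), sqrt( 13),  4,4,8*sqrt(3 )]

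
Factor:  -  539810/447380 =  - 2^(-1) * 23^1*2347^1*22369^( - 1 ) = -  53981/44738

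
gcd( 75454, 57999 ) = 1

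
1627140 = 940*1731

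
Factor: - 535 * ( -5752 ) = 2^3*5^1*107^1* 719^1 = 3077320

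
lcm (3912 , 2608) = 7824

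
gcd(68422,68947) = 1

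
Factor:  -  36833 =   -  36833^1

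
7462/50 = 3731/25= 149.24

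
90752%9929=1391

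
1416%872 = 544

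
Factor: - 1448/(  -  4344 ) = 3^( - 1 )  =  1/3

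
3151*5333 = 16804283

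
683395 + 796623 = 1480018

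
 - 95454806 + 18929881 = - 76524925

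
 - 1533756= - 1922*798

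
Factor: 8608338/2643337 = 2^1 * 3^2 * 19^ ( - 1)*139123^( - 1)*478241^1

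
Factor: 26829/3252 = 33/4 = 2^( - 2 ) * 3^1*11^1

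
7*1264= 8848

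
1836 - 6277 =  - 4441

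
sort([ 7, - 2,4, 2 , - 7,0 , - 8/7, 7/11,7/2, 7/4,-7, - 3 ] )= [  -  7,-7, - 3, - 2, - 8/7 , 0,  7/11, 7/4 , 2,7/2,4, 7 ]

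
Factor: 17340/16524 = 85/81 = 3^( - 4)*5^1 *17^1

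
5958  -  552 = 5406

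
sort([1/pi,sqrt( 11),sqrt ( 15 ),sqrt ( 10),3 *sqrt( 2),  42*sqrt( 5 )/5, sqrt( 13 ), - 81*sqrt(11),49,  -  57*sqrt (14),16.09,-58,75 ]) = [-81*sqrt ( 11), - 57*sqrt( 14), - 58, 1/pi,sqrt( 10 ),sqrt( 11 ),sqrt( 13 ), sqrt(15),3*sqrt( 2 ), 16.09,42*sqrt( 5)/5,49, 75] 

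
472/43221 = 472/43221 = 0.01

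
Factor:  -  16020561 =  - 3^1*47^1*113621^1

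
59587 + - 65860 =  - 6273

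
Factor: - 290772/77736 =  - 591/158 = - 2^(-1 )* 3^1*79^( - 1)*197^1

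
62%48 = 14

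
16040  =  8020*2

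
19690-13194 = 6496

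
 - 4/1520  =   - 1/380 =- 0.00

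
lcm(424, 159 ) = 1272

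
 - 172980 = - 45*3844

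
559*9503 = 5312177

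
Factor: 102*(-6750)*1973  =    -  1358410500 = - 2^2* 3^4*5^3*17^1*1973^1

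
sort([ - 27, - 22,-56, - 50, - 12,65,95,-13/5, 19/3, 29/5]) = [ - 56,-50 ,-27,-22, - 12, - 13/5, 29/5,19/3,65, 95]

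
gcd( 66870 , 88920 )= 90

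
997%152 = 85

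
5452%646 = 284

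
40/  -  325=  - 1+57/65=- 0.12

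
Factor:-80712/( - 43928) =3^2*17^( - 2 )*59^1 = 531/289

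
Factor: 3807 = 3^4*47^1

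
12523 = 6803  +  5720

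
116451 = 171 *681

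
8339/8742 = 269/282= 0.95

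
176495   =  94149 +82346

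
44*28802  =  1267288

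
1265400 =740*1710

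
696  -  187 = 509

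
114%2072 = 114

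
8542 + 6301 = 14843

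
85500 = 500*171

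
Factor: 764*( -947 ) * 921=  - 666350868 = - 2^2*3^1*191^1 * 307^1 * 947^1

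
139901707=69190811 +70710896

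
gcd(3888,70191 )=9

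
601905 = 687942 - 86037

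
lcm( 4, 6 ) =12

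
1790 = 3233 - 1443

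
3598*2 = 7196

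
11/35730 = 11/35730 = 0.00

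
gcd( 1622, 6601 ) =1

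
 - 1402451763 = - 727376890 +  - 675074873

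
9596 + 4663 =14259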